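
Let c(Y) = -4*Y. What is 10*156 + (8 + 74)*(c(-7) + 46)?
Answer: 7628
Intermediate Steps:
10*156 + (8 + 74)*(c(-7) + 46) = 10*156 + (8 + 74)*(-4*(-7) + 46) = 1560 + 82*(28 + 46) = 1560 + 82*74 = 1560 + 6068 = 7628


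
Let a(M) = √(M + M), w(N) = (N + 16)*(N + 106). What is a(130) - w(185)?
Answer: -58491 + 2*√65 ≈ -58475.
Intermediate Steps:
w(N) = (16 + N)*(106 + N)
a(M) = √2*√M (a(M) = √(2*M) = √2*√M)
a(130) - w(185) = √2*√130 - (1696 + 185² + 122*185) = 2*√65 - (1696 + 34225 + 22570) = 2*√65 - 1*58491 = 2*√65 - 58491 = -58491 + 2*√65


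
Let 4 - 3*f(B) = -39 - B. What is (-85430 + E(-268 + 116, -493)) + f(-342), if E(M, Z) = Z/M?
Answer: -39000049/456 ≈ -85526.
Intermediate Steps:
f(B) = 43/3 + B/3 (f(B) = 4/3 - (-39 - B)/3 = 4/3 + (13 + B/3) = 43/3 + B/3)
(-85430 + E(-268 + 116, -493)) + f(-342) = (-85430 - 493/(-268 + 116)) + (43/3 + (1/3)*(-342)) = (-85430 - 493/(-152)) + (43/3 - 114) = (-85430 - 493*(-1/152)) - 299/3 = (-85430 + 493/152) - 299/3 = -12984867/152 - 299/3 = -39000049/456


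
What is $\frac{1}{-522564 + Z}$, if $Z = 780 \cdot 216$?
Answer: $- \frac{1}{354084} \approx -2.8242 \cdot 10^{-6}$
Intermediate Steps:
$Z = 168480$
$\frac{1}{-522564 + Z} = \frac{1}{-522564 + 168480} = \frac{1}{-354084} = - \frac{1}{354084}$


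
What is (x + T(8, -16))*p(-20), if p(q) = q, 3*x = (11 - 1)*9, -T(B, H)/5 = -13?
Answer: -1900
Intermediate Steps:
T(B, H) = 65 (T(B, H) = -5*(-13) = 65)
x = 30 (x = ((11 - 1)*9)/3 = (10*9)/3 = (⅓)*90 = 30)
(x + T(8, -16))*p(-20) = (30 + 65)*(-20) = 95*(-20) = -1900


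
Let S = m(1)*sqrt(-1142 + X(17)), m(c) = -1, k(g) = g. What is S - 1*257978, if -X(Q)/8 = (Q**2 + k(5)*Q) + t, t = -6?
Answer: -257978 - 3*I*sqrt(454) ≈ -2.5798e+5 - 63.922*I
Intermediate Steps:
X(Q) = 48 - 40*Q - 8*Q**2 (X(Q) = -8*((Q**2 + 5*Q) - 6) = -8*(-6 + Q**2 + 5*Q) = 48 - 40*Q - 8*Q**2)
S = -3*I*sqrt(454) (S = -sqrt(-1142 + (48 - 40*17 - 8*17**2)) = -sqrt(-1142 + (48 - 680 - 8*289)) = -sqrt(-1142 + (48 - 680 - 2312)) = -sqrt(-1142 - 2944) = -sqrt(-4086) = -3*I*sqrt(454) ≈ -63.922*I)
S - 1*257978 = -3*I*sqrt(454) - 1*257978 = -3*I*sqrt(454) - 257978 = -257978 - 3*I*sqrt(454)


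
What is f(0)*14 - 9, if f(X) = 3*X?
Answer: -9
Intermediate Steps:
f(0)*14 - 9 = (3*0)*14 - 9 = 0*14 - 9 = 0 - 9 = -9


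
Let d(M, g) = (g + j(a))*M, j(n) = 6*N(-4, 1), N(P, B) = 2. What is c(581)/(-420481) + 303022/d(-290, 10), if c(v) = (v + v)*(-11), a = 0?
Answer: -63666722211/1341334390 ≈ -47.465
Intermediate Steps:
j(n) = 12 (j(n) = 6*2 = 12)
d(M, g) = M*(12 + g) (d(M, g) = (g + 12)*M = (12 + g)*M = M*(12 + g))
c(v) = -22*v (c(v) = (2*v)*(-11) = -22*v)
c(581)/(-420481) + 303022/d(-290, 10) = -22*581/(-420481) + 303022/((-290*(12 + 10))) = -12782*(-1/420481) + 303022/((-290*22)) = 12782/420481 + 303022/(-6380) = 12782/420481 + 303022*(-1/6380) = 12782/420481 - 151511/3190 = -63666722211/1341334390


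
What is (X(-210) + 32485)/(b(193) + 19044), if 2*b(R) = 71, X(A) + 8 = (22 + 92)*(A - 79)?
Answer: -938/38159 ≈ -0.024581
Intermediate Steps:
X(A) = -9014 + 114*A (X(A) = -8 + (22 + 92)*(A - 79) = -8 + 114*(-79 + A) = -8 + (-9006 + 114*A) = -9014 + 114*A)
b(R) = 71/2 (b(R) = (1/2)*71 = 71/2)
(X(-210) + 32485)/(b(193) + 19044) = ((-9014 + 114*(-210)) + 32485)/(71/2 + 19044) = ((-9014 - 23940) + 32485)/(38159/2) = (-32954 + 32485)*(2/38159) = -469*2/38159 = -938/38159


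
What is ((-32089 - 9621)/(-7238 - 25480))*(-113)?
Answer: -2356615/16359 ≈ -144.06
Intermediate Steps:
((-32089 - 9621)/(-7238 - 25480))*(-113) = -41710/(-32718)*(-113) = -41710*(-1/32718)*(-113) = (20855/16359)*(-113) = -2356615/16359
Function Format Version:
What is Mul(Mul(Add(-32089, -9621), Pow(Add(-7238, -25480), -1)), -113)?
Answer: Rational(-2356615, 16359) ≈ -144.06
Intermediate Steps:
Mul(Mul(Add(-32089, -9621), Pow(Add(-7238, -25480), -1)), -113) = Mul(Mul(-41710, Pow(-32718, -1)), -113) = Mul(Mul(-41710, Rational(-1, 32718)), -113) = Mul(Rational(20855, 16359), -113) = Rational(-2356615, 16359)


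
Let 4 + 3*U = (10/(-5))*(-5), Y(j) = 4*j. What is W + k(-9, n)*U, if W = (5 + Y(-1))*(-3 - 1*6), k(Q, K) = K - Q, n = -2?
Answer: 5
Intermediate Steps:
U = 2 (U = -4/3 + ((10/(-5))*(-5))/3 = -4/3 + ((10*(-⅕))*(-5))/3 = -4/3 + (-2*(-5))/3 = -4/3 + (⅓)*10 = -4/3 + 10/3 = 2)
W = -9 (W = (5 + 4*(-1))*(-3 - 1*6) = (5 - 4)*(-3 - 6) = 1*(-9) = -9)
W + k(-9, n)*U = -9 + (-2 - 1*(-9))*2 = -9 + (-2 + 9)*2 = -9 + 7*2 = -9 + 14 = 5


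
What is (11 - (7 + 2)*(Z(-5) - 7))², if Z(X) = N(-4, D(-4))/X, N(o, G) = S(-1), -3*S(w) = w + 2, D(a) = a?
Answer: 134689/25 ≈ 5387.6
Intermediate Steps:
S(w) = -⅔ - w/3 (S(w) = -(w + 2)/3 = -(2 + w)/3 = -⅔ - w/3)
N(o, G) = -⅓ (N(o, G) = -⅔ - ⅓*(-1) = -⅔ + ⅓ = -⅓)
Z(X) = -1/(3*X)
(11 - (7 + 2)*(Z(-5) - 7))² = (11 - (7 + 2)*(-⅓/(-5) - 7))² = (11 - 9*(-⅓*(-⅕) - 7))² = (11 - 9*(1/15 - 7))² = (11 - 9*(-104)/15)² = (11 - 1*(-312/5))² = (11 + 312/5)² = (367/5)² = 134689/25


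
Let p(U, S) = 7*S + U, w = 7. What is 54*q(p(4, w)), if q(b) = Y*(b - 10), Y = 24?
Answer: 55728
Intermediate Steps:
p(U, S) = U + 7*S
q(b) = -240 + 24*b (q(b) = 24*(b - 10) = 24*(-10 + b) = -240 + 24*b)
54*q(p(4, w)) = 54*(-240 + 24*(4 + 7*7)) = 54*(-240 + 24*(4 + 49)) = 54*(-240 + 24*53) = 54*(-240 + 1272) = 54*1032 = 55728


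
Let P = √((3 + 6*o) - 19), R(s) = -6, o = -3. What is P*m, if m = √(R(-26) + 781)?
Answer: 5*I*√1054 ≈ 162.33*I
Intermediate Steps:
P = I*√34 (P = √((3 + 6*(-3)) - 19) = √((3 - 18) - 19) = √(-15 - 19) = √(-34) = I*√34 ≈ 5.8309*I)
m = 5*√31 (m = √(-6 + 781) = √775 = 5*√31 ≈ 27.839)
P*m = (I*√34)*(5*√31) = 5*I*√1054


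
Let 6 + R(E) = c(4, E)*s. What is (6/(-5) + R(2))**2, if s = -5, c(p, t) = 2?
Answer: 7396/25 ≈ 295.84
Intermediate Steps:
R(E) = -16 (R(E) = -6 + 2*(-5) = -6 - 10 = -16)
(6/(-5) + R(2))**2 = (6/(-5) - 16)**2 = (6*(-1/5) - 16)**2 = (-6/5 - 16)**2 = (-86/5)**2 = 7396/25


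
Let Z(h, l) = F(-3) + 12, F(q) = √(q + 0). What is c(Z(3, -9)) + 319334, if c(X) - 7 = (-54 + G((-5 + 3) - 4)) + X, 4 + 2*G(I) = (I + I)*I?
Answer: 319333 + I*√3 ≈ 3.1933e+5 + 1.732*I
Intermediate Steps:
F(q) = √q
G(I) = -2 + I² (G(I) = -2 + ((I + I)*I)/2 = -2 + ((2*I)*I)/2 = -2 + (2*I²)/2 = -2 + I²)
Z(h, l) = 12 + I*√3 (Z(h, l) = √(-3) + 12 = I*√3 + 12 = 12 + I*√3)
c(X) = -13 + X (c(X) = 7 + ((-54 + (-2 + ((-5 + 3) - 4)²)) + X) = 7 + ((-54 + (-2 + (-2 - 4)²)) + X) = 7 + ((-54 + (-2 + (-6)²)) + X) = 7 + ((-54 + (-2 + 36)) + X) = 7 + ((-54 + 34) + X) = 7 + (-20 + X) = -13 + X)
c(Z(3, -9)) + 319334 = (-13 + (12 + I*√3)) + 319334 = (-1 + I*√3) + 319334 = 319333 + I*√3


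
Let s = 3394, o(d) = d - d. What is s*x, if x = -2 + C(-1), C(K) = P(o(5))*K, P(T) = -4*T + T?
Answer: -6788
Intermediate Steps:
o(d) = 0
P(T) = -3*T
C(K) = 0 (C(K) = (-3*0)*K = 0*K = 0)
x = -2 (x = -2 + 0 = -2)
s*x = 3394*(-2) = -6788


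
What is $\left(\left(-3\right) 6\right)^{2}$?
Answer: $324$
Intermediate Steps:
$\left(\left(-3\right) 6\right)^{2} = \left(-18\right)^{2} = 324$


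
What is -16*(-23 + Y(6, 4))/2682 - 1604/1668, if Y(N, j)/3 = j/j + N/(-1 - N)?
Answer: -1079033/1304793 ≈ -0.82698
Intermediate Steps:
Y(N, j) = 3 + 3*N/(-1 - N) (Y(N, j) = 3*(j/j + N/(-1 - N)) = 3*(1 + N/(-1 - N)) = 3 + 3*N/(-1 - N))
-16*(-23 + Y(6, 4))/2682 - 1604/1668 = -16*(-23 + 3/(1 + 6))/2682 - 1604/1668 = -16*(-23 + 3/7)*(1/2682) - 1604*1/1668 = -16*(-23 + 3*(1/7))*(1/2682) - 401/417 = -16*(-23 + 3/7)*(1/2682) - 401/417 = -16*(-158/7)*(1/2682) - 401/417 = (2528/7)*(1/2682) - 401/417 = 1264/9387 - 401/417 = -1079033/1304793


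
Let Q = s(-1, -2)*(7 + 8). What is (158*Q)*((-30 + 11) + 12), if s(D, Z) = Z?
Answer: 33180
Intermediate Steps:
Q = -30 (Q = -2*(7 + 8) = -2*15 = -30)
(158*Q)*((-30 + 11) + 12) = (158*(-30))*((-30 + 11) + 12) = -4740*(-19 + 12) = -4740*(-7) = 33180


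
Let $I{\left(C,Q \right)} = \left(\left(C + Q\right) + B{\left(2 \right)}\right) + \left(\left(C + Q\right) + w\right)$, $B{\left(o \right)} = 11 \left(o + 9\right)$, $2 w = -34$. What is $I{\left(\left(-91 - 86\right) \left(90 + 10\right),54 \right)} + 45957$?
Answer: $10769$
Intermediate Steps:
$w = -17$ ($w = \frac{1}{2} \left(-34\right) = -17$)
$B{\left(o \right)} = 99 + 11 o$ ($B{\left(o \right)} = 11 \left(9 + o\right) = 99 + 11 o$)
$I{\left(C,Q \right)} = 104 + 2 C + 2 Q$ ($I{\left(C,Q \right)} = \left(\left(C + Q\right) + \left(99 + 11 \cdot 2\right)\right) - \left(17 - C - Q\right) = \left(\left(C + Q\right) + \left(99 + 22\right)\right) + \left(-17 + C + Q\right) = \left(\left(C + Q\right) + 121\right) + \left(-17 + C + Q\right) = \left(121 + C + Q\right) + \left(-17 + C + Q\right) = 104 + 2 C + 2 Q$)
$I{\left(\left(-91 - 86\right) \left(90 + 10\right),54 \right)} + 45957 = \left(104 + 2 \left(-91 - 86\right) \left(90 + 10\right) + 2 \cdot 54\right) + 45957 = \left(104 + 2 \left(\left(-177\right) 100\right) + 108\right) + 45957 = \left(104 + 2 \left(-17700\right) + 108\right) + 45957 = \left(104 - 35400 + 108\right) + 45957 = -35188 + 45957 = 10769$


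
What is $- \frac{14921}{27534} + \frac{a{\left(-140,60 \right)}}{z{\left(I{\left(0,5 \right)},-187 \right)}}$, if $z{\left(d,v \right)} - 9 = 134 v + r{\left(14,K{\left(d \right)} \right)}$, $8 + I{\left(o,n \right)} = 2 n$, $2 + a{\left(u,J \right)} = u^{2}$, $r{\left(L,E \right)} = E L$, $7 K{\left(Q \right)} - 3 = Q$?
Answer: $- \frac{913218251}{689423826} \approx -1.3246$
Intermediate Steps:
$K{\left(Q \right)} = \frac{3}{7} + \frac{Q}{7}$
$a{\left(u,J \right)} = -2 + u^{2}$
$I{\left(o,n \right)} = -8 + 2 n$
$z{\left(d,v \right)} = 15 + 2 d + 134 v$ ($z{\left(d,v \right)} = 9 + \left(134 v + \left(\frac{3}{7} + \frac{d}{7}\right) 14\right) = 9 + \left(134 v + \left(6 + 2 d\right)\right) = 9 + \left(6 + 2 d + 134 v\right) = 15 + 2 d + 134 v$)
$- \frac{14921}{27534} + \frac{a{\left(-140,60 \right)}}{z{\left(I{\left(0,5 \right)},-187 \right)}} = - \frac{14921}{27534} + \frac{-2 + \left(-140\right)^{2}}{15 + 2 \left(-8 + 2 \cdot 5\right) + 134 \left(-187\right)} = \left(-14921\right) \frac{1}{27534} + \frac{-2 + 19600}{15 + 2 \left(-8 + 10\right) - 25058} = - \frac{14921}{27534} + \frac{19598}{15 + 2 \cdot 2 - 25058} = - \frac{14921}{27534} + \frac{19598}{15 + 4 - 25058} = - \frac{14921}{27534} + \frac{19598}{-25039} = - \frac{14921}{27534} + 19598 \left(- \frac{1}{25039}\right) = - \frac{14921}{27534} - \frac{19598}{25039} = - \frac{913218251}{689423826}$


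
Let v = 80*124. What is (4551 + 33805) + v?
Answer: 48276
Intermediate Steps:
v = 9920
(4551 + 33805) + v = (4551 + 33805) + 9920 = 38356 + 9920 = 48276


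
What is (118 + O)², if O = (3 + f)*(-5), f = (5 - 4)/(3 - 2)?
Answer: 9604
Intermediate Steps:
f = 1 (f = 1/1 = 1*1 = 1)
O = -20 (O = (3 + 1)*(-5) = 4*(-5) = -20)
(118 + O)² = (118 - 20)² = 98² = 9604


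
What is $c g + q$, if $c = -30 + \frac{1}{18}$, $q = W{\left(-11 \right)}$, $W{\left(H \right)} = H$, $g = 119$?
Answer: $- \frac{64339}{18} \approx -3574.4$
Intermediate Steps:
$q = -11$
$c = - \frac{539}{18}$ ($c = -30 + \frac{1}{18} = - \frac{539}{18} \approx -29.944$)
$c g + q = \left(- \frac{539}{18}\right) 119 - 11 = - \frac{64141}{18} - 11 = - \frac{64339}{18}$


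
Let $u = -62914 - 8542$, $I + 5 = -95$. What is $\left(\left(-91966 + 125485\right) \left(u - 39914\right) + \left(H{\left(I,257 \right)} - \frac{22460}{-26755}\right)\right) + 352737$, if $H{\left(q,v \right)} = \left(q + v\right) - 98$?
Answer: $- \frac{19973454205642}{5351} \approx -3.7327 \cdot 10^{9}$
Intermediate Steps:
$I = -100$ ($I = -5 - 95 = -100$)
$H{\left(q,v \right)} = -98 + q + v$
$u = -71456$ ($u = -62914 - 8542 = -71456$)
$\left(\left(-91966 + 125485\right) \left(u - 39914\right) + \left(H{\left(I,257 \right)} - \frac{22460}{-26755}\right)\right) + 352737 = \left(\left(-91966 + 125485\right) \left(-71456 - 39914\right) - \left(-59 + \frac{22460}{-26755}\right)\right) + 352737 = \left(33519 \left(-111370\right) + \left(59 - 22460 \left(- \frac{1}{26755}\right)\right)\right) + 352737 = \left(-3733011030 + \left(59 - - \frac{4492}{5351}\right)\right) + 352737 = \left(-3733011030 + \left(59 + \frac{4492}{5351}\right)\right) + 352737 = \left(-3733011030 + \frac{320201}{5351}\right) + 352737 = - \frac{19975341701329}{5351} + 352737 = - \frac{19973454205642}{5351}$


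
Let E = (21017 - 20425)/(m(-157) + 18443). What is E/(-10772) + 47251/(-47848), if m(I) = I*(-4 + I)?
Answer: -695405428683/704190738760 ≈ -0.98752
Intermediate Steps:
E = 74/5465 (E = (21017 - 20425)/(-157*(-4 - 157) + 18443) = 592/(-157*(-161) + 18443) = 592/(25277 + 18443) = 592/43720 = 592*(1/43720) = 74/5465 ≈ 0.013541)
E/(-10772) + 47251/(-47848) = (74/5465)/(-10772) + 47251/(-47848) = (74/5465)*(-1/10772) + 47251*(-1/47848) = -37/29434490 - 47251/47848 = -695405428683/704190738760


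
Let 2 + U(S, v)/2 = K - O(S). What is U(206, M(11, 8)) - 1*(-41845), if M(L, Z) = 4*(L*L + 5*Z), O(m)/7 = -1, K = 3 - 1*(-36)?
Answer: 41933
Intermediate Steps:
K = 39 (K = 3 + 36 = 39)
O(m) = -7 (O(m) = 7*(-1) = -7)
M(L, Z) = 4*L² + 20*Z (M(L, Z) = 4*(L² + 5*Z) = 4*L² + 20*Z)
U(S, v) = 88 (U(S, v) = -4 + 2*(39 - 1*(-7)) = -4 + 2*(39 + 7) = -4 + 2*46 = -4 + 92 = 88)
U(206, M(11, 8)) - 1*(-41845) = 88 - 1*(-41845) = 88 + 41845 = 41933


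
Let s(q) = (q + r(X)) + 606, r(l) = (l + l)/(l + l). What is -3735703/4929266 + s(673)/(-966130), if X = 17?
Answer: -361548419987/476231176058 ≈ -0.75919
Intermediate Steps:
r(l) = 1 (r(l) = (2*l)/((2*l)) = (2*l)*(1/(2*l)) = 1)
s(q) = 607 + q (s(q) = (q + 1) + 606 = (1 + q) + 606 = 607 + q)
-3735703/4929266 + s(673)/(-966130) = -3735703/4929266 + (607 + 673)/(-966130) = -3735703*1/4929266 + 1280*(-1/966130) = -3735703/4929266 - 128/96613 = -361548419987/476231176058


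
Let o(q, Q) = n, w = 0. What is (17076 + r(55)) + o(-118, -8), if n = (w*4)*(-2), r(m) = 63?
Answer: 17139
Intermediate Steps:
n = 0 (n = (0*4)*(-2) = 0*(-2) = 0)
o(q, Q) = 0
(17076 + r(55)) + o(-118, -8) = (17076 + 63) + 0 = 17139 + 0 = 17139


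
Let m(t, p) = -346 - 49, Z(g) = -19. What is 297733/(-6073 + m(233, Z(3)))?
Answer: -297733/6468 ≈ -46.032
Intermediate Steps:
m(t, p) = -395
297733/(-6073 + m(233, Z(3))) = 297733/(-6073 - 395) = 297733/(-6468) = 297733*(-1/6468) = -297733/6468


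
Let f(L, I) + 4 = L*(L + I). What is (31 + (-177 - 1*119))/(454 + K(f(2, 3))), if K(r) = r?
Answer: -53/92 ≈ -0.57609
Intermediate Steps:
f(L, I) = -4 + L*(I + L) (f(L, I) = -4 + L*(L + I) = -4 + L*(I + L))
(31 + (-177 - 1*119))/(454 + K(f(2, 3))) = (31 + (-177 - 1*119))/(454 + (-4 + 2² + 3*2)) = (31 + (-177 - 119))/(454 + (-4 + 4 + 6)) = (31 - 296)/(454 + 6) = -265/460 = -265*1/460 = -53/92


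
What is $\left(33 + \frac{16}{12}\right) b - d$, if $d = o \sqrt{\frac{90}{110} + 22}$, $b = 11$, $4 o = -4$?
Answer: $\frac{1133}{3} + \frac{\sqrt{2761}}{11} \approx 382.44$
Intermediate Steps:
$o = -1$ ($o = \frac{1}{4} \left(-4\right) = -1$)
$d = - \frac{\sqrt{2761}}{11}$ ($d = - \sqrt{\frac{90}{110} + 22} = - \sqrt{90 \cdot \frac{1}{110} + 22} = - \sqrt{\frac{9}{11} + 22} = - \sqrt{\frac{251}{11}} = - \frac{\sqrt{2761}}{11} \approx -4.7768$)
$\left(33 + \frac{16}{12}\right) b - d = \left(33 + \frac{16}{12}\right) 11 - - \frac{\sqrt{2761}}{11} = \left(33 + 16 \cdot \frac{1}{12}\right) 11 + \frac{\sqrt{2761}}{11} = \left(33 + \frac{4}{3}\right) 11 + \frac{\sqrt{2761}}{11} = \frac{103}{3} \cdot 11 + \frac{\sqrt{2761}}{11} = \frac{1133}{3} + \frac{\sqrt{2761}}{11}$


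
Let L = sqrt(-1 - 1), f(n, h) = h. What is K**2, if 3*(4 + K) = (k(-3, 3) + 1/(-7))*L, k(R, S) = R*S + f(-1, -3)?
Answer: -7394/441 + 680*I*sqrt(2)/21 ≈ -16.766 + 45.794*I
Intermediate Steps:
L = I*sqrt(2) (L = sqrt(-2) = I*sqrt(2) ≈ 1.4142*I)
k(R, S) = -3 + R*S (k(R, S) = R*S - 3 = -3 + R*S)
K = -4 - 85*I*sqrt(2)/21 (K = -4 + (((-3 - 3*3) + 1/(-7))*(I*sqrt(2)))/3 = -4 + (((-3 - 9) - 1/7)*(I*sqrt(2)))/3 = -4 + ((-12 - 1/7)*(I*sqrt(2)))/3 = -4 + (-85*I*sqrt(2)/7)/3 = -4 - 85*I*sqrt(2)/21 ≈ -4.0 - 5.7242*I)
K**2 = (-4 - 85*I*sqrt(2)/21)**2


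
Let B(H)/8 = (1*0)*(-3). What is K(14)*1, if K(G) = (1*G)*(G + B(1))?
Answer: 196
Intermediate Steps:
B(H) = 0 (B(H) = 8*((1*0)*(-3)) = 8*(0*(-3)) = 8*0 = 0)
K(G) = G**2 (K(G) = (1*G)*(G + 0) = G*G = G**2)
K(14)*1 = 14**2*1 = 196*1 = 196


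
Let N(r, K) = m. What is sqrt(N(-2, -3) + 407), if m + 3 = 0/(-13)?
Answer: 2*sqrt(101) ≈ 20.100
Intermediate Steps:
m = -3 (m = -3 + 0/(-13) = -3 + 0*(-1/13) = -3 + 0 = -3)
N(r, K) = -3
sqrt(N(-2, -3) + 407) = sqrt(-3 + 407) = sqrt(404) = 2*sqrt(101)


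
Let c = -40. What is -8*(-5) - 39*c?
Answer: 1600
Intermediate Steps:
-8*(-5) - 39*c = -8*(-5) - 39*(-40) = 40 + 1560 = 1600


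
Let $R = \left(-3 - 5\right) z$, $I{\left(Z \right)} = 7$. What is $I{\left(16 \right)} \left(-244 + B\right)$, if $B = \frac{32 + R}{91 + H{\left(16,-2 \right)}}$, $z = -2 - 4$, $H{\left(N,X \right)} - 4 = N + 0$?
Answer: $- \frac{189028}{111} \approx -1703.0$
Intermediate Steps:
$H{\left(N,X \right)} = 4 + N$ ($H{\left(N,X \right)} = 4 + \left(N + 0\right) = 4 + N$)
$z = -6$ ($z = -2 - 4 = -6$)
$R = 48$ ($R = \left(-3 - 5\right) \left(-6\right) = \left(-8\right) \left(-6\right) = 48$)
$B = \frac{80}{111}$ ($B = \frac{32 + 48}{91 + \left(4 + 16\right)} = \frac{80}{91 + 20} = \frac{80}{111} \approx 0.72072$)
$I{\left(16 \right)} \left(-244 + B\right) = 7 \left(-244 + \frac{80}{111}\right) = 7 \left(- \frac{27004}{111}\right) = - \frac{189028}{111}$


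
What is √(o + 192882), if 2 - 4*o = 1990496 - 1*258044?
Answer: I*√960922/2 ≈ 490.13*I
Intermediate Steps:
o = -866225/2 (o = ½ - (1990496 - 1*258044)/4 = ½ - (1990496 - 258044)/4 = ½ - ¼*1732452 = ½ - 433113 = -866225/2 ≈ -4.3311e+5)
√(o + 192882) = √(-866225/2 + 192882) = √(-480461/2) = I*√960922/2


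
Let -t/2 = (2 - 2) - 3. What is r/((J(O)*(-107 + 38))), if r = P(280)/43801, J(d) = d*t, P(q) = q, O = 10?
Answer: -14/9066807 ≈ -1.5441e-6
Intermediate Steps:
t = 6 (t = -2*((2 - 2) - 3) = -2*(0 - 3) = -2*(-3) = 6)
J(d) = 6*d (J(d) = d*6 = 6*d)
r = 280/43801 ≈ 0.0063925
r/((J(O)*(-107 + 38))) = 280/(43801*(((6*10)*(-107 + 38)))) = 280/(43801*((60*(-69)))) = (280/43801)/(-4140) = (280/43801)*(-1/4140) = -14/9066807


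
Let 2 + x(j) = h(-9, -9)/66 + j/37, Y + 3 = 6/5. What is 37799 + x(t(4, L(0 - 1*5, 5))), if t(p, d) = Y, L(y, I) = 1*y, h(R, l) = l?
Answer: 153833037/4070 ≈ 37797.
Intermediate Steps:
L(y, I) = y
Y = -9/5 (Y = -3 + 6/5 = -9/5 ≈ -1.8000)
t(p, d) = -9/5
x(j) = -47/22 + j/37 (x(j) = -2 + (-9/66 + j/37) = -2 + (-9*1/66 + j*(1/37)) = -2 + (-3/22 + j/37) = -47/22 + j/37)
37799 + x(t(4, L(0 - 1*5, 5))) = 37799 + (-47/22 + (1/37)*(-9/5)) = 37799 + (-47/22 - 9/185) = 37799 - 8893/4070 = 153833037/4070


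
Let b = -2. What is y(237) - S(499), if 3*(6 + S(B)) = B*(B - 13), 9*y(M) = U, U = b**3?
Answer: -727496/9 ≈ -80833.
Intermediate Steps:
U = -8 (U = (-2)**3 = -8)
y(M) = -8/9 (y(M) = (1/9)*(-8) = -8/9)
S(B) = -6 + B*(-13 + B)/3 (S(B) = -6 + (B*(B - 13))/3 = -6 + (B*(-13 + B))/3 = -6 + B*(-13 + B)/3)
y(237) - S(499) = -8/9 - (-6 - 13/3*499 + (1/3)*499**2) = -8/9 - (-6 - 6487/3 + (1/3)*249001) = -8/9 - (-6 - 6487/3 + 249001/3) = -8/9 - 1*80832 = -8/9 - 80832 = -727496/9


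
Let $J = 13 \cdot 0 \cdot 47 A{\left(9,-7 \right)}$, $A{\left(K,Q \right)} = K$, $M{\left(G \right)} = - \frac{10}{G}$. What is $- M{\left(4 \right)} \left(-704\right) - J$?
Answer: $-1760$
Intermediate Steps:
$J = 0$ ($J = 13 \cdot 0 \cdot 47 \cdot 9 = 0 \cdot 47 \cdot 9 = 0 \cdot 9 = 0$)
$- M{\left(4 \right)} \left(-704\right) - J = - \frac{-10}{4} \left(-704\right) - 0 = - \frac{-10}{4} \left(-704\right) + 0 = \left(-1\right) \left(- \frac{5}{2}\right) \left(-704\right) + 0 = \frac{5}{2} \left(-704\right) + 0 = -1760 + 0 = -1760$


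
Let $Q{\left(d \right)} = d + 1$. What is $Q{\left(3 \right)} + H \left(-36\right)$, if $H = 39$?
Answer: $-1400$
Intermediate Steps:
$Q{\left(d \right)} = 1 + d$
$Q{\left(3 \right)} + H \left(-36\right) = \left(1 + 3\right) + 39 \left(-36\right) = 4 - 1404 = -1400$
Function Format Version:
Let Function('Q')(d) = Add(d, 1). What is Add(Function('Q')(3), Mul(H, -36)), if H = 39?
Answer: -1400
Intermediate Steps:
Function('Q')(d) = Add(1, d)
Add(Function('Q')(3), Mul(H, -36)) = Add(Add(1, 3), Mul(39, -36)) = Add(4, -1404) = -1400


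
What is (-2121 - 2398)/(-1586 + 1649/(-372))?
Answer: 1681068/591641 ≈ 2.8414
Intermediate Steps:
(-2121 - 2398)/(-1586 + 1649/(-372)) = -4519/(-1586 + 1649*(-1/372)) = -4519/(-1586 - 1649/372) = -4519/(-591641/372) = -4519*(-372/591641) = 1681068/591641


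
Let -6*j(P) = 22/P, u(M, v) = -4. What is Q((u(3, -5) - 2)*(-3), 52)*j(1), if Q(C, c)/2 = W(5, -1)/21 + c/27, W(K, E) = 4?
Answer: -8800/567 ≈ -15.520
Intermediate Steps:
j(P) = -11/(3*P)
Q(C, c) = 8/21 + 2*c/27 (Q(C, c) = 2*(4/21 + c/27) = 8/21 + 2*c/27)
Q((u(3, -5) - 2)*(-3), 52)*j(1) = (8/21 + (2/27)*52)*(-11/3/1) = (8/21 + 104/27)*(-11/3*1) = (800/189)*(-11/3) = -8800/567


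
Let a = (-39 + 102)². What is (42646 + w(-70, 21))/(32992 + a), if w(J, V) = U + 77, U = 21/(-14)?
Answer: 85443/73922 ≈ 1.1559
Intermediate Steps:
U = -3/2 (U = 21*(-1/14) = -3/2 ≈ -1.5000)
a = 3969 (a = 63² = 3969)
w(J, V) = 151/2 (w(J, V) = -3/2 + 77 = 151/2)
(42646 + w(-70, 21))/(32992 + a) = (42646 + 151/2)/(32992 + 3969) = (85443/2)/36961 = (85443/2)*(1/36961) = 85443/73922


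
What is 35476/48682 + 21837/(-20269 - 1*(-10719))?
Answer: -362136517/232456550 ≈ -1.5579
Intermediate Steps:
35476/48682 + 21837/(-20269 - 1*(-10719)) = 35476*(1/48682) + 21837/(-20269 + 10719) = 17738/24341 + 21837/(-9550) = 17738/24341 + 21837*(-1/9550) = 17738/24341 - 21837/9550 = -362136517/232456550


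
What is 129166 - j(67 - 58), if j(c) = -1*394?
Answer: 129560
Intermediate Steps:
j(c) = -394
129166 - j(67 - 58) = 129166 - 1*(-394) = 129166 + 394 = 129560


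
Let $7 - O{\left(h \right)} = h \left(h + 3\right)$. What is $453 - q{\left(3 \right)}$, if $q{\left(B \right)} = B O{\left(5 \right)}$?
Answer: $552$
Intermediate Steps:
$O{\left(h \right)} = 7 - h \left(3 + h\right)$ ($O{\left(h \right)} = 7 - h \left(h + 3\right) = 7 - h \left(3 + h\right)$)
$q{\left(B \right)} = - 33 B$ ($q{\left(B \right)} = B \left(7 - 5^{2} - 15\right) = B \left(7 - 25 - 15\right) = B \left(-33\right) = - 33 B$)
$453 - q{\left(3 \right)} = 453 - \left(-33\right) 3 = 453 - -99 = 453 + 99 = 552$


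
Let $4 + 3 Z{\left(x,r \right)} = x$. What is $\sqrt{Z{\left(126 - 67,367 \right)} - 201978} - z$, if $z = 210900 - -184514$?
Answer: $-395414 + \frac{i \sqrt{1817637}}{3} \approx -3.9541 \cdot 10^{5} + 449.4 i$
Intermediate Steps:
$Z{\left(x,r \right)} = - \frac{4}{3} + \frac{x}{3}$
$z = 395414$ ($z = 210900 + 184514 = 395414$)
$\sqrt{Z{\left(126 - 67,367 \right)} - 201978} - z = \sqrt{\left(- \frac{4}{3} + \frac{126 - 67}{3}\right) - 201978} - 395414 = \sqrt{\left(- \frac{4}{3} + \frac{1}{3} \cdot 59\right) - 201978} - 395414 = \sqrt{\left(- \frac{4}{3} + \frac{59}{3}\right) - 201978} - 395414 = \sqrt{\frac{55}{3} - 201978} - 395414 = \sqrt{- \frac{605879}{3}} - 395414 = \frac{i \sqrt{1817637}}{3} - 395414 = -395414 + \frac{i \sqrt{1817637}}{3}$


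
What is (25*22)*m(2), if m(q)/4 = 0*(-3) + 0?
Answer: 0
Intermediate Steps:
m(q) = 0 (m(q) = 4*(0*(-3) + 0) = 4*(0 + 0) = 4*0 = 0)
(25*22)*m(2) = (25*22)*0 = 550*0 = 0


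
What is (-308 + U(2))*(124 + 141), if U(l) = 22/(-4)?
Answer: -166155/2 ≈ -83078.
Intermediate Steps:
U(l) = -11/2 (U(l) = 22*(-1/4) = -11/2)
(-308 + U(2))*(124 + 141) = (-308 - 11/2)*(124 + 141) = -627/2*265 = -166155/2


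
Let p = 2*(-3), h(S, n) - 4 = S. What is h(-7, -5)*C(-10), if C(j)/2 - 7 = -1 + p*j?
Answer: -396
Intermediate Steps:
h(S, n) = 4 + S
p = -6
C(j) = 12 - 12*j (C(j) = 14 + 2*(-1 - 6*j) = 14 + (-2 - 12*j) = 12 - 12*j)
h(-7, -5)*C(-10) = (4 - 7)*(12 - 12*(-10)) = -3*(12 + 120) = -3*132 = -396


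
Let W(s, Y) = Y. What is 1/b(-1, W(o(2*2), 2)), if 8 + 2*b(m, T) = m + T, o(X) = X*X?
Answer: -2/7 ≈ -0.28571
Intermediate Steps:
o(X) = X**2
b(m, T) = -4 + T/2 + m/2 (b(m, T) = -4 + (m + T)/2 = -4 + (T + m)/2 = -4 + (T/2 + m/2) = -4 + T/2 + m/2)
1/b(-1, W(o(2*2), 2)) = 1/(-4 + (1/2)*2 + (1/2)*(-1)) = 1/(-4 + 1 - 1/2) = 1/(-7/2) = -2/7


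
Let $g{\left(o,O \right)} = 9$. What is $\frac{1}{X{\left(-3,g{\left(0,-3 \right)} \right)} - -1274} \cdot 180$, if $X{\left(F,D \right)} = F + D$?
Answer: $\frac{9}{64} \approx 0.14063$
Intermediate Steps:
$X{\left(F,D \right)} = D + F$
$\frac{1}{X{\left(-3,g{\left(0,-3 \right)} \right)} - -1274} \cdot 180 = \frac{1}{\left(9 - 3\right) - -1274} \cdot 180 = \frac{1}{6 + 1274} \cdot 180 = \frac{1}{1280} \cdot 180 = \frac{9}{64}$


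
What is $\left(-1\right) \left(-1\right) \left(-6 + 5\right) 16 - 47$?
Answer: $-63$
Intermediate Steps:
$\left(-1\right) \left(-1\right) \left(-6 + 5\right) 16 - 47 = 1 \left(-1\right) 16 - 47 = \left(-1\right) 16 - 47 = -16 - 47 = -63$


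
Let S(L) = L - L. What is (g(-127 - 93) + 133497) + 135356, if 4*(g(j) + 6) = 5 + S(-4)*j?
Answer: 1075393/4 ≈ 2.6885e+5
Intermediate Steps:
S(L) = 0
g(j) = -19/4 (g(j) = -6 + (5 + 0*j)/4 = -6 + (5 + 0)/4 = -6 + (¼)*5 = -6 + 5/4 = -19/4)
(g(-127 - 93) + 133497) + 135356 = (-19/4 + 133497) + 135356 = 533969/4 + 135356 = 1075393/4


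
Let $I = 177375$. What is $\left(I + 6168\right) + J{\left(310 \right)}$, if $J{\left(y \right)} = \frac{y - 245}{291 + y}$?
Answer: $\frac{110309408}{601} \approx 1.8354 \cdot 10^{5}$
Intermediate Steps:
$J{\left(y \right)} = \frac{-245 + y}{291 + y}$
$\left(I + 6168\right) + J{\left(310 \right)} = \left(177375 + 6168\right) + \frac{-245 + 310}{291 + 310} = 183543 + \frac{1}{601} \cdot 65 = 183543 + \frac{65}{601} = \frac{110309408}{601}$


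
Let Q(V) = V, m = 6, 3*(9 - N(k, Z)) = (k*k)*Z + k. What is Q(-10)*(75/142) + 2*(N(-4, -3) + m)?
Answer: 12649/213 ≈ 59.385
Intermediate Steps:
N(k, Z) = 9 - k/3 - Z*k²/3 (N(k, Z) = 9 - ((k*k)*Z + k)/3 = 9 - (k²*Z + k)/3 = 9 - (Z*k² + k)/3 = 9 - (k + Z*k²)/3 = 9 + (-k/3 - Z*k²/3) = 9 - k/3 - Z*k²/3)
Q(-10)*(75/142) + 2*(N(-4, -3) + m) = -750/142 + 2*((9 - ⅓*(-4) - ⅓*(-3)*(-4)²) + 6) = -750/142 + 2*((9 + 4/3 - ⅓*(-3)*16) + 6) = -10*75/142 + 2*((9 + 4/3 + 16) + 6) = -375/71 + 2*(79/3 + 6) = -375/71 + 2*(97/3) = -375/71 + 194/3 = 12649/213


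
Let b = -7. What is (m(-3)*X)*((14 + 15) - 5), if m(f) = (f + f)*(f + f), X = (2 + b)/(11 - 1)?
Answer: -432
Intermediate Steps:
X = -1/2 (X = (2 - 7)/(11 - 1) = -5/10 = -5*1/10 = -1/2 ≈ -0.50000)
m(f) = 4*f**2 (m(f) = (2*f)*(2*f) = 4*f**2)
(m(-3)*X)*((14 + 15) - 5) = ((4*(-3)**2)*(-1/2))*((14 + 15) - 5) = ((4*9)*(-1/2))*(29 - 5) = (36*(-1/2))*24 = -18*24 = -432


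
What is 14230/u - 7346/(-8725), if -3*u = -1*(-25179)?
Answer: -62501772/73228925 ≈ -0.85351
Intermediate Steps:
u = -8393 (u = -(-1)*(-25179)/3 = -1/3*25179 = -8393)
14230/u - 7346/(-8725) = 14230/(-8393) - 7346/(-8725) = 14230*(-1/8393) - 7346*(-1/8725) = -14230/8393 + 7346/8725 = -62501772/73228925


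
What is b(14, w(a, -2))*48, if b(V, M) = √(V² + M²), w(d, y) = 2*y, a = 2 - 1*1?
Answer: 96*√53 ≈ 698.89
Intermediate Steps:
a = 1 (a = 2 - 1 = 1)
b(V, M) = √(M² + V²)
b(14, w(a, -2))*48 = √((2*(-2))² + 14²)*48 = √((-4)² + 196)*48 = √(16 + 196)*48 = √212*48 = (2*√53)*48 = 96*√53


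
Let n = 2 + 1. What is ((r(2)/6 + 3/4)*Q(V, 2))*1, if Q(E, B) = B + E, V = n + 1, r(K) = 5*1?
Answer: 19/2 ≈ 9.5000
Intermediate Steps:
r(K) = 5
n = 3
V = 4 (V = 3 + 1 = 4)
((r(2)/6 + 3/4)*Q(V, 2))*1 = ((5/6 + 3/4)*(2 + 4))*1 = ((5*(⅙) + 3*(¼))*6)*1 = ((⅚ + ¾)*6)*1 = ((19/12)*6)*1 = (19/2)*1 = 19/2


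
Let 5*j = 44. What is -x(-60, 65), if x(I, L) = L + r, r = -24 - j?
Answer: -161/5 ≈ -32.200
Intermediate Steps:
j = 44/5 (j = (⅕)*44 = 44/5 ≈ 8.8000)
r = -164/5 (r = -24 - 1*44/5 = -24 - 44/5 = -164/5 ≈ -32.800)
x(I, L) = -164/5 + L (x(I, L) = L - 164/5 = -164/5 + L)
-x(-60, 65) = -(-164/5 + 65) = -1*161/5 = -161/5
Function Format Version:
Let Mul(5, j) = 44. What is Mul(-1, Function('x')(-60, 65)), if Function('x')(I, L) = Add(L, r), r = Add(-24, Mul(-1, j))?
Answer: Rational(-161, 5) ≈ -32.200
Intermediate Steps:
j = Rational(44, 5) (j = Mul(Rational(1, 5), 44) = Rational(44, 5) ≈ 8.8000)
r = Rational(-164, 5) (r = Add(-24, Mul(-1, Rational(44, 5))) = Add(-24, Rational(-44, 5)) = Rational(-164, 5) ≈ -32.800)
Function('x')(I, L) = Add(Rational(-164, 5), L) (Function('x')(I, L) = Add(L, Rational(-164, 5)) = Add(Rational(-164, 5), L))
Mul(-1, Function('x')(-60, 65)) = Mul(-1, Add(Rational(-164, 5), 65)) = Mul(-1, Rational(161, 5)) = Rational(-161, 5)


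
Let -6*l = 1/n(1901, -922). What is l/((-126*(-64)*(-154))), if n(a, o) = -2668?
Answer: -1/19879630848 ≈ -5.0303e-11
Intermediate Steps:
l = 1/16008 (l = -1/6/(-2668) = -1/6*(-1/2668) = 1/16008 ≈ 6.2469e-5)
l/((-126*(-64)*(-154))) = 1/(16008*((-126*(-64)*(-154)))) = 1/(16008*((8064*(-154)))) = (1/16008)/(-1241856) = (1/16008)*(-1/1241856) = -1/19879630848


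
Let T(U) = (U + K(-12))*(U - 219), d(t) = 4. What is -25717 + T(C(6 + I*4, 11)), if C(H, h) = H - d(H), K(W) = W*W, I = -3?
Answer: -56403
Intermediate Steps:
K(W) = W²
C(H, h) = -4 + H (C(H, h) = H - 1*4 = H - 4 = -4 + H)
T(U) = (-219 + U)*(144 + U) (T(U) = (U + (-12)²)*(U - 219) = (U + 144)*(-219 + U) = (144 + U)*(-219 + U) = (-219 + U)*(144 + U))
-25717 + T(C(6 + I*4, 11)) = -25717 + (-31536 + (-4 + (6 - 3*4))² - 75*(-4 + (6 - 3*4))) = -25717 + (-31536 + (-4 + (6 - 12))² - 75*(-4 + (6 - 12))) = -25717 + (-31536 + (-4 - 6)² - 75*(-4 - 6)) = -25717 + (-31536 + (-10)² - 75*(-10)) = -25717 + (-31536 + 100 + 750) = -25717 - 30686 = -56403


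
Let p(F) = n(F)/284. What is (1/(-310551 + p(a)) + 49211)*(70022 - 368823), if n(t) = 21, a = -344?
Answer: -1296866898990349609/88196463 ≈ -1.4704e+10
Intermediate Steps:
p(F) = 21/284
(1/(-310551 + p(a)) + 49211)*(70022 - 368823) = (1/(-310551 + 21/284) + 49211)*(70022 - 368823) = (1/(-88196463/284) + 49211)*(-298801) = (-284/88196463 + 49211)*(-298801) = (4340236140409/88196463)*(-298801) = -1296866898990349609/88196463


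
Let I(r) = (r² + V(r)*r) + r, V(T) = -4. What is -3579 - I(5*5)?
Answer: -4129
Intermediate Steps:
I(r) = r² - 3*r (I(r) = (r² - 4*r) + r = r² - 3*r)
-3579 - I(5*5) = -3579 - 5*5*(-3 + 5*5) = -3579 - 25*(-3 + 25) = -3579 - 25*22 = -3579 - 1*550 = -3579 - 550 = -4129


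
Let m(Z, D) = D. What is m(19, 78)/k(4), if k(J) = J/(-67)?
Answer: -2613/2 ≈ -1306.5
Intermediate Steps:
k(J) = -J/67 (k(J) = J*(-1/67) = -J/67)
m(19, 78)/k(4) = 78/((-1/67*4)) = 78/(-4/67) = 78*(-67/4) = -2613/2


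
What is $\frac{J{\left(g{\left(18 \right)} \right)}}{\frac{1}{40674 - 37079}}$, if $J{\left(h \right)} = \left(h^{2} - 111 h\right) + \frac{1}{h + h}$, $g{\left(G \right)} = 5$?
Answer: $- \frac{3809981}{2} \approx -1.905 \cdot 10^{6}$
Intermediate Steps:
$J{\left(h \right)} = h^{2} + \frac{1}{2 h} - 111 h$ ($J{\left(h \right)} = \left(h^{2} - 111 h\right) + \frac{1}{2 h} = h^{2} + \frac{1}{2 h} - 111 h$)
$\frac{J{\left(g{\left(18 \right)} \right)}}{\frac{1}{40674 - 37079}} = \frac{5^{2} + \frac{1}{2 \cdot 5} - 555}{\frac{1}{40674 - 37079}} = \frac{25 + \frac{1}{2} \cdot \frac{1}{5} - 555}{\frac{1}{3595}} = \left(25 + \frac{1}{10} - 555\right) \frac{1}{\frac{1}{3595}} = \left(- \frac{5299}{10}\right) 3595 = - \frac{3809981}{2}$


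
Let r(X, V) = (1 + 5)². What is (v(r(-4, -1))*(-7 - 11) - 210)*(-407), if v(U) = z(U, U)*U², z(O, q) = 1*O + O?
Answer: 683689182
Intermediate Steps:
r(X, V) = 36 (r(X, V) = 6² = 36)
z(O, q) = 2*O (z(O, q) = O + O = 2*O)
v(U) = 2*U³ (v(U) = (2*U)*U² = 2*U³)
(v(r(-4, -1))*(-7 - 11) - 210)*(-407) = ((2*36³)*(-7 - 11) - 210)*(-407) = ((2*46656)*(-18) - 210)*(-407) = (93312*(-18) - 210)*(-407) = (-1679616 - 210)*(-407) = -1679826*(-407) = 683689182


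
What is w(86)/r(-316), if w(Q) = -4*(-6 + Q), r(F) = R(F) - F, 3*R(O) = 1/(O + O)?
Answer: -121344/119827 ≈ -1.0127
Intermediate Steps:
R(O) = 1/(6*O) (R(O) = 1/(3*(O + O)) = 1/(3*((2*O))) = (1/(2*O))/3 = 1/(6*O))
r(F) = -F + 1/(6*F) (r(F) = 1/(6*F) - F = -F + 1/(6*F))
w(Q) = 24 - 4*Q
w(86)/r(-316) = (24 - 4*86)/(-1*(-316) + (1/6)/(-316)) = (24 - 344)/(316 + (1/6)*(-1/316)) = -320/(316 - 1/1896) = -320/599135/1896 = -320*1896/599135 = -121344/119827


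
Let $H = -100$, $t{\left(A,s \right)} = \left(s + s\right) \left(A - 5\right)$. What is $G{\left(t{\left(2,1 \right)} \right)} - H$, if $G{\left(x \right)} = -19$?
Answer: $81$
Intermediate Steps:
$t{\left(A,s \right)} = 2 s \left(-5 + A\right)$
$G{\left(t{\left(2,1 \right)} \right)} - H = -19 - -100 = -19 + 100 = 81$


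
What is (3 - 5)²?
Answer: 4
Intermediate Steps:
(3 - 5)² = (-2)² = 4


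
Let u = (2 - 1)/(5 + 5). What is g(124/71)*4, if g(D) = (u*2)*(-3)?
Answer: -12/5 ≈ -2.4000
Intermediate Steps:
u = ⅒ (u = 1/10 = 1*(⅒) = ⅒ ≈ 0.10000)
g(D) = -⅗ (g(D) = ((⅒)*2)*(-3) = (⅕)*(-3) = -⅗)
g(124/71)*4 = -⅗*4 = -12/5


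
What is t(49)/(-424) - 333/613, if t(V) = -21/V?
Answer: -986505/1819384 ≈ -0.54222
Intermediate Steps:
t(49)/(-424) - 333/613 = -21/49/(-424) - 333/613 = -21*1/49*(-1/424) - 333/613 = -3/7*(-1/424) - 1*333/613 = 3/2968 - 333/613 = -986505/1819384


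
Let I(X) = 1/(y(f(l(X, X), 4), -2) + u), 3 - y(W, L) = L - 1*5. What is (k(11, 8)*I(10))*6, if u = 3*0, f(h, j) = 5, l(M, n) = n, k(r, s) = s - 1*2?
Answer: 18/5 ≈ 3.6000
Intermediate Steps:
k(r, s) = -2 + s (k(r, s) = s - 2 = -2 + s)
y(W, L) = 8 - L (y(W, L) = 3 - (L - 1*5) = 3 - (L - 5) = 3 - (-5 + L) = 3 + (5 - L) = 8 - L)
u = 0
I(X) = 1/10 (I(X) = 1/((8 - 1*(-2)) + 0) = 1/((8 + 2) + 0) = 1/(10 + 0) = 1/10)
(k(11, 8)*I(10))*6 = ((-2 + 8)*(1/10))*6 = (6*(1/10))*6 = (3/5)*6 = 18/5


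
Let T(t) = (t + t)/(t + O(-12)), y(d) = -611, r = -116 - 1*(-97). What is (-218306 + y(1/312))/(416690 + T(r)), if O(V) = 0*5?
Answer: -218917/416692 ≈ -0.52537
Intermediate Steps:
r = -19 (r = -116 + 97 = -19)
O(V) = 0
T(t) = 2 (T(t) = (t + t)/(t + 0) = (2*t)/t = 2)
(-218306 + y(1/312))/(416690 + T(r)) = (-218306 - 611)/(416690 + 2) = -218917/416692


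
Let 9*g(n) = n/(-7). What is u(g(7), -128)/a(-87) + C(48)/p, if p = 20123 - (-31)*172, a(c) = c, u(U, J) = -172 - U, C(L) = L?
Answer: 13138823/6643755 ≈ 1.9776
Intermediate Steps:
g(n) = -n/63 (g(n) = (n/(-7))/9 = (n*(-⅐))/9 = (-n/7)/9 = -n/63)
p = 25455 (p = 20123 - 1*(-5332) = 20123 + 5332 = 25455)
u(g(7), -128)/a(-87) + C(48)/p = (-172 - (-1)*7/63)/(-87) + 48/25455 = (-172 - 1*(-⅑))*(-1/87) + 48*(1/25455) = (-172 + ⅑)*(-1/87) + 16/8485 = -1547/9*(-1/87) + 16/8485 = 1547/783 + 16/8485 = 13138823/6643755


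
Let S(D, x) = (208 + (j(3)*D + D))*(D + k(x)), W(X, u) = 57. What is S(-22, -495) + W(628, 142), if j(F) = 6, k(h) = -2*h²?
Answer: -26463831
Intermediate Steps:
S(D, x) = (208 + 7*D)*(D - 2*x²) (S(D, x) = (208 + (6*D + D))*(D - 2*x²) = (208 + 7*D)*(D - 2*x²))
S(-22, -495) + W(628, 142) = (-416*(-495)² + 7*(-22)² + 208*(-22) - 14*(-22)*(-495)²) + 57 = (-416*245025 + 7*484 - 4576 - 14*(-22)*245025) + 57 = (-101930400 + 3388 - 4576 + 75467700) + 57 = -26463888 + 57 = -26463831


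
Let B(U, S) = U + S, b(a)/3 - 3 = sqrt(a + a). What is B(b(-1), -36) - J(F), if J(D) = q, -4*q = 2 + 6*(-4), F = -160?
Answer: -65/2 + 3*I*sqrt(2) ≈ -32.5 + 4.2426*I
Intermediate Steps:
b(a) = 9 + 3*sqrt(2)*sqrt(a) (b(a) = 9 + 3*sqrt(a + a) = 9 + 3*sqrt(2*a) = 9 + 3*(sqrt(2)*sqrt(a)) = 9 + 3*sqrt(2)*sqrt(a))
q = 11/2 (q = -(2 + 6*(-4))/4 = -(2 - 24)/4 = -1/4*(-22) = 11/2 ≈ 5.5000)
J(D) = 11/2
B(U, S) = S + U
B(b(-1), -36) - J(F) = (-36 + (9 + 3*sqrt(2)*sqrt(-1))) - 1*11/2 = (-36 + (9 + 3*sqrt(2)*I)) - 11/2 = (-36 + (9 + 3*I*sqrt(2))) - 11/2 = (-27 + 3*I*sqrt(2)) - 11/2 = -65/2 + 3*I*sqrt(2)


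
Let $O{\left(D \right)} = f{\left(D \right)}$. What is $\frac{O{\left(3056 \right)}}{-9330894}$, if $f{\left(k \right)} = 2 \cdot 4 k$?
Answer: $- \frac{12224}{4665447} \approx -0.0026201$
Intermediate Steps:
$f{\left(k \right)} = 8 k$
$O{\left(D \right)} = 8 D$
$\frac{O{\left(3056 \right)}}{-9330894} = \frac{8 \cdot 3056}{-9330894} = 24448 \left(- \frac{1}{9330894}\right) = - \frac{12224}{4665447}$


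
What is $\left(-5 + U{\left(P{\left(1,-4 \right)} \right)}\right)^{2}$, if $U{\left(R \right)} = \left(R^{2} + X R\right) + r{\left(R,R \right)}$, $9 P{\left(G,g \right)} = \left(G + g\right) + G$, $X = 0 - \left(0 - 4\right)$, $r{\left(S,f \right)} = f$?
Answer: $\frac{241081}{6561} \approx 36.745$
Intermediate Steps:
$X = 4$ ($X = 0 - \left(0 - 4\right) = 0 - -4 = 0 + 4 = 4$)
$P{\left(G,g \right)} = \frac{g}{9} + \frac{2 G}{9}$ ($P{\left(G,g \right)} = \frac{\left(G + g\right) + G}{9} = \frac{g + 2 G}{9} = \frac{g}{9} + \frac{2 G}{9}$)
$U{\left(R \right)} = R^{2} + 5 R$ ($U{\left(R \right)} = \left(R^{2} + 4 R\right) + R = R^{2} + 5 R$)
$\left(-5 + U{\left(P{\left(1,-4 \right)} \right)}\right)^{2} = \left(-5 + \left(\frac{1}{9} \left(-4\right) + \frac{2}{9} \cdot 1\right) \left(5 + \left(\frac{1}{9} \left(-4\right) + \frac{2}{9} \cdot 1\right)\right)\right)^{2} = \left(-5 + \left(- \frac{4}{9} + \frac{2}{9}\right) \left(5 + \left(- \frac{4}{9} + \frac{2}{9}\right)\right)\right)^{2} = \left(-5 - \frac{2 \left(5 - \frac{2}{9}\right)}{9}\right)^{2} = \left(-5 - \frac{86}{81}\right)^{2} = \left(- \frac{491}{81}\right)^{2} = \frac{241081}{6561}$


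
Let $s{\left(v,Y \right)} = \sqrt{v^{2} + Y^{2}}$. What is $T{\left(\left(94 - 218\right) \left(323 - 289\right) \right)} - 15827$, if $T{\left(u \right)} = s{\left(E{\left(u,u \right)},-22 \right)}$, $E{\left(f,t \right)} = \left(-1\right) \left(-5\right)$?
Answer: $-15827 + \sqrt{509} \approx -15804.0$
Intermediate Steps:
$E{\left(f,t \right)} = 5$
$s{\left(v,Y \right)} = \sqrt{Y^{2} + v^{2}}$
$T{\left(u \right)} = \sqrt{509}$ ($T{\left(u \right)} = \sqrt{\left(-22\right)^{2} + 5^{2}} = \sqrt{484 + 25} = \sqrt{509}$)
$T{\left(\left(94 - 218\right) \left(323 - 289\right) \right)} - 15827 = \sqrt{509} - 15827 = -15827 + \sqrt{509}$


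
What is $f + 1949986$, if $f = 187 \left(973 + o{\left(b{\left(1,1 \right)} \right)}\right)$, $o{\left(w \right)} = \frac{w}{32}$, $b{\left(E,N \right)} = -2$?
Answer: $\frac{34110805}{16} \approx 2.1319 \cdot 10^{6}$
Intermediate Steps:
$o{\left(w \right)} = \frac{w}{32}$ ($o{\left(w \right)} = w \frac{1}{32} = \frac{w}{32}$)
$f = \frac{2911029}{16}$ ($f = 187 \left(973 + \frac{1}{32} \left(-2\right)\right) = 187 \left(973 - \frac{1}{16}\right) = 187 \cdot \frac{15567}{16} = \frac{2911029}{16} \approx 1.8194 \cdot 10^{5}$)
$f + 1949986 = \frac{2911029}{16} + 1949986 = \frac{34110805}{16}$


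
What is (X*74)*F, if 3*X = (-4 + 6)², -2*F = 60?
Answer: -2960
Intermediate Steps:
F = -30 (F = -½*60 = -30)
X = 4/3 (X = (-4 + 6)²/3 = (⅓)*2² = (⅓)*4 = 4/3 ≈ 1.3333)
(X*74)*F = ((4/3)*74)*(-30) = (296/3)*(-30) = -2960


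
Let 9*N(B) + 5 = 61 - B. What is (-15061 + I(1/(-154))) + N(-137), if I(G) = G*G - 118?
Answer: -3235289279/213444 ≈ -15158.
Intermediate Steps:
N(B) = 56/9 - B/9 (N(B) = -5/9 + (61 - B)/9 = -5/9 + (61/9 - B/9) = 56/9 - B/9)
I(G) = -118 + G² (I(G) = G² - 118 = -118 + G²)
(-15061 + I(1/(-154))) + N(-137) = (-15061 + (-118 + (1/(-154))²)) + (56/9 - ⅑*(-137)) = (-15061 + (-118 + (-1/154)²)) + (56/9 + 137/9) = (-15061 + (-118 + 1/23716)) + 193/9 = (-15061 - 2798487/23716) + 193/9 = -359985163/23716 + 193/9 = -3235289279/213444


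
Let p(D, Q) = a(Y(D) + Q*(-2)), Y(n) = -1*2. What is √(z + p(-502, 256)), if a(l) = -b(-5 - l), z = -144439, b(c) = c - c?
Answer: I*√144439 ≈ 380.05*I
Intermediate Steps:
Y(n) = -2
b(c) = 0
a(l) = 0 (a(l) = -1*0 = 0)
p(D, Q) = 0
√(z + p(-502, 256)) = √(-144439 + 0) = √(-144439) = I*√144439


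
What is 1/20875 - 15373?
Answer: -320911374/20875 ≈ -15373.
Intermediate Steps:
1/20875 - 15373 = -320911374/20875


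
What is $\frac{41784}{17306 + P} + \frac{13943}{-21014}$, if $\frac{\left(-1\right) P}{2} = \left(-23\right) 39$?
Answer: $\frac{152934419}{100341850} \approx 1.5241$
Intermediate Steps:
$P = 1794$ ($P = - 2 \left(\left(-23\right) 39\right) = \left(-2\right) \left(-897\right) = 1794$)
$\frac{41784}{17306 + P} + \frac{13943}{-21014} = \frac{41784}{17306 + 1794} + \frac{13943}{-21014} = \frac{41784}{19100} + 13943 \left(- \frac{1}{21014}\right) = 41784 \cdot \frac{1}{19100} - \frac{13943}{21014} = \frac{10446}{4775} - \frac{13943}{21014} = \frac{152934419}{100341850}$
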